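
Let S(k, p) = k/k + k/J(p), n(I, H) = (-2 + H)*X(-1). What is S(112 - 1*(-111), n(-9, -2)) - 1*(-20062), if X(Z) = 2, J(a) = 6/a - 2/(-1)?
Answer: 101207/5 ≈ 20241.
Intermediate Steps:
J(a) = 2 + 6/a (J(a) = 6/a - 2*(-1) = 6/a + 2 = 2 + 6/a)
n(I, H) = -4 + 2*H (n(I, H) = (-2 + H)*2 = -4 + 2*H)
S(k, p) = 1 + k/(2 + 6/p) (S(k, p) = k/k + k/(2 + 6/p) = 1 + k/(2 + 6/p))
S(112 - 1*(-111), n(-9, -2)) - 1*(-20062) = (3 + (-4 + 2*(-2)) + (112 - 1*(-111))*(-4 + 2*(-2))/2)/(3 + (-4 + 2*(-2))) - 1*(-20062) = (3 + (-4 - 4) + (112 + 111)*(-4 - 4)/2)/(3 + (-4 - 4)) + 20062 = (3 - 8 + (½)*223*(-8))/(3 - 8) + 20062 = (3 - 8 - 892)/(-5) + 20062 = -⅕*(-897) + 20062 = 897/5 + 20062 = 101207/5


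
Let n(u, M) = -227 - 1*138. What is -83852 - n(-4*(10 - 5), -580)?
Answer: -83487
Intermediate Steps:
n(u, M) = -365 (n(u, M) = -227 - 138 = -365)
-83852 - n(-4*(10 - 5), -580) = -83852 - 1*(-365) = -83852 + 365 = -83487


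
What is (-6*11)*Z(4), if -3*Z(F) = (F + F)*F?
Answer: 704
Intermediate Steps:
Z(F) = -2*F**2/3 (Z(F) = -(F + F)*F/3 = -2*F*F/3 = -2*F**2/3)
(-6*11)*Z(4) = (-6*11)*(-2/3*4**2) = -(-44)*16 = -66*(-32/3) = 704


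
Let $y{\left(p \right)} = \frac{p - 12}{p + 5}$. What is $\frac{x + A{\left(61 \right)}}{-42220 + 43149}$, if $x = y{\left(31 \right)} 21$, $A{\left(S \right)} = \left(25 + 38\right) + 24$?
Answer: $\frac{1177}{11148} \approx 0.10558$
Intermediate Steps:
$y{\left(p \right)} = \frac{-12 + p}{5 + p}$
$A{\left(S \right)} = 87$ ($A{\left(S \right)} = 63 + 24 = 87$)
$x = \frac{133}{12}$ ($x = \frac{-12 + 31}{5 + 31} \cdot 21 = \frac{1}{36} \cdot 19 \cdot 21 = \frac{19}{36} \cdot 21 = \frac{133}{12} \approx 11.083$)
$\frac{x + A{\left(61 \right)}}{-42220 + 43149} = \frac{\frac{133}{12} + 87}{-42220 + 43149} = \frac{1177}{12 \cdot 929} = \frac{1177}{12} \cdot \frac{1}{929} = \frac{1177}{11148}$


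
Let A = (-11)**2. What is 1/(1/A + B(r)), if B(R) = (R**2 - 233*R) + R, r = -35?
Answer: 121/1130746 ≈ 0.00010701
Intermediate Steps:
B(R) = R**2 - 232*R
A = 121
1/(1/A + B(r)) = 1/(1/121 - 35*(-232 - 35)) = 1/(1/121 - 35*(-267)) = 1/(1/121 + 9345) = 1/(1130746/121) = 121/1130746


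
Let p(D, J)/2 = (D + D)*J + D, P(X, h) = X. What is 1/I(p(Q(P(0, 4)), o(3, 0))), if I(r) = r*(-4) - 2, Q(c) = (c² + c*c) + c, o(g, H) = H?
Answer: -½ ≈ -0.50000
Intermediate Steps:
Q(c) = c + 2*c² (Q(c) = (c² + c²) + c = 2*c² + c = c + 2*c²)
p(D, J) = 2*D + 4*D*J (p(D, J) = 2*((D + D)*J + D) = 2*((2*D)*J + D) = 2*(2*D*J + D) = 2*(D + 2*D*J) = 2*D + 4*D*J)
I(r) = -2 - 4*r (I(r) = -4*r - 2 = -2 - 4*r)
1/I(p(Q(P(0, 4)), o(3, 0))) = 1/(-2 - 8*0*(1 + 2*0)*(1 + 2*0)) = 1/(-2 - 8*0*(1 + 0)*(1 + 0)) = 1/(-2 - 8*0*1) = 1/(-2 - 8*0) = 1/(-2 - 4*0) = 1/(-2 + 0) = 1/(-2) = -½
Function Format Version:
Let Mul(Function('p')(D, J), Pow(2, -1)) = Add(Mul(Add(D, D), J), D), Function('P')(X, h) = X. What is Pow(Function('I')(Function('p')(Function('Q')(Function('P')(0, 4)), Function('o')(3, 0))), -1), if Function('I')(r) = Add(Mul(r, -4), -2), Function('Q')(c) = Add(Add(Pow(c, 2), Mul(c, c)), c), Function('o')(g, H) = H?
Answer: Rational(-1, 2) ≈ -0.50000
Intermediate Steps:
Function('Q')(c) = Add(c, Mul(2, Pow(c, 2))) (Function('Q')(c) = Add(Add(Pow(c, 2), Pow(c, 2)), c) = Add(Mul(2, Pow(c, 2)), c) = Add(c, Mul(2, Pow(c, 2))))
Function('p')(D, J) = Add(Mul(2, D), Mul(4, D, J)) (Function('p')(D, J) = Mul(2, Add(Mul(Add(D, D), J), D)) = Mul(2, Add(Mul(Mul(2, D), J), D)) = Mul(2, Add(Mul(2, D, J), D)) = Mul(2, Add(D, Mul(2, D, J))) = Add(Mul(2, D), Mul(4, D, J)))
Function('I')(r) = Add(-2, Mul(-4, r)) (Function('I')(r) = Add(Mul(-4, r), -2) = Add(-2, Mul(-4, r)))
Pow(Function('I')(Function('p')(Function('Q')(Function('P')(0, 4)), Function('o')(3, 0))), -1) = Pow(Add(-2, Mul(-4, Mul(2, Mul(0, Add(1, Mul(2, 0))), Add(1, Mul(2, 0))))), -1) = Pow(Add(-2, Mul(-4, Mul(2, Mul(0, Add(1, 0)), Add(1, 0)))), -1) = Pow(Add(-2, Mul(-4, Mul(2, Mul(0, 1), 1))), -1) = Pow(Add(-2, Mul(-4, Mul(2, 0, 1))), -1) = Pow(Add(-2, Mul(-4, 0)), -1) = Pow(Add(-2, 0), -1) = Pow(-2, -1) = Rational(-1, 2)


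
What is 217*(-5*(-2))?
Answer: 2170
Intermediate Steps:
217*(-5*(-2)) = 217*10 = 2170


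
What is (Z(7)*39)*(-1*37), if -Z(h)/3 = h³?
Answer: 1484847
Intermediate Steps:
Z(h) = -3*h³
(Z(7)*39)*(-1*37) = (-3*7³*39)*(-1*37) = (-3*343*39)*(-37) = -1029*39*(-37) = -40131*(-37) = 1484847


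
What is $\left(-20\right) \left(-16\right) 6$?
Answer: $1920$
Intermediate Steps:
$\left(-20\right) \left(-16\right) 6 = 320 \cdot 6 = 1920$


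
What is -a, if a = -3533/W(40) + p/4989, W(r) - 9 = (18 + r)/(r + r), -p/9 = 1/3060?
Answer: 239715463589/659845140 ≈ 363.29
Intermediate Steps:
p = -1/340 (p = -9/3060 = -9*1/3060 = -1/340 ≈ -0.0029412)
W(r) = 9 + (18 + r)/(2*r) (W(r) = 9 + (18 + r)/(r + r) = 9 + (18 + r)/((2*r)) = 9 + (18 + r)*(1/(2*r)) = 9 + (18 + r)/(2*r))
a = -239715463589/659845140 (a = -3533/(19/2 + 9/40) - 1/340/4989 = -3533/(19/2 + 9*(1/40)) - 1/340*1/4989 = -3533/(19/2 + 9/40) - 1/1696260 = -3533/389/40 - 1/1696260 = -3533*40/389 - 1/1696260 = -141320/389 - 1/1696260 = -239715463589/659845140 ≈ -363.29)
-a = -1*(-239715463589/659845140) = 239715463589/659845140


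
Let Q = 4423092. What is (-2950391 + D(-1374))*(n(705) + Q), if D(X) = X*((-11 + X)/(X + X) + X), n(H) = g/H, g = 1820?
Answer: -221025364619240/47 ≈ -4.7027e+12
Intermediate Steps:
n(H) = 1820/H
D(X) = X*(X + (-11 + X)/(2*X)) (D(X) = X*((-11 + X)/((2*X)) + X) = X*((-11 + X)*(1/(2*X)) + X) = X*((-11 + X)/(2*X) + X) = X*(X + (-11 + X)/(2*X)))
(-2950391 + D(-1374))*(n(705) + Q) = (-2950391 + (-11/2 + (-1374)² + (½)*(-1374)))*(1820/705 + 4423092) = (-2950391 + (-11/2 + 1887876 - 687))*(1820*(1/705) + 4423092) = (-2950391 + 3774367/2)*(364/141 + 4423092) = -2126415/2*623656336/141 = -221025364619240/47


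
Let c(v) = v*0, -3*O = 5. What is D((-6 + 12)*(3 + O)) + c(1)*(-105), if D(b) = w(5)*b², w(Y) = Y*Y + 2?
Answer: 1728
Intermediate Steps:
O = -5/3 (O = -⅓*5 = -5/3 ≈ -1.6667)
w(Y) = 2 + Y² (w(Y) = Y² + 2 = 2 + Y²)
c(v) = 0
D(b) = 27*b² (D(b) = (2 + 5²)*b² = (2 + 25)*b² = 27*b²)
D((-6 + 12)*(3 + O)) + c(1)*(-105) = 27*((-6 + 12)*(3 - 5/3))² + 0*(-105) = 27*(6*(4/3))² + 0 = 27*8² + 0 = 27*64 + 0 = 1728 + 0 = 1728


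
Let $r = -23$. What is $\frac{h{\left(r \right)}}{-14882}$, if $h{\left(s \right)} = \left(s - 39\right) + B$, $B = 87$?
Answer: $- \frac{25}{14882} \approx -0.0016799$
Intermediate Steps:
$h{\left(s \right)} = 48 + s$ ($h{\left(s \right)} = \left(s - 39\right) + 87 = \left(-39 + s\right) + 87 = 48 + s$)
$\frac{h{\left(r \right)}}{-14882} = \frac{48 - 23}{-14882} = 25 \left(- \frac{1}{14882}\right) = - \frac{25}{14882}$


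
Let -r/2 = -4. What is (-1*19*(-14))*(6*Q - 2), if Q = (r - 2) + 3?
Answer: 13832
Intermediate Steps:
r = 8 (r = -2*(-4) = 8)
Q = 9 (Q = (8 - 2) + 3 = 6 + 3 = 9)
(-1*19*(-14))*(6*Q - 2) = (-1*19*(-14))*(6*9 - 2) = (-19*(-14))*(54 - 2) = 266*52 = 13832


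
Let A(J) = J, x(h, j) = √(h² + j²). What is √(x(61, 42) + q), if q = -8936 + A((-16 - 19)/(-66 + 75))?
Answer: √(-80459 + 9*√5485)/3 ≈ 94.159*I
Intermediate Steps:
q = -80459/9 (q = -8936 + (-16 - 19)/(-66 + 75) = -8936 - 35/9 = -80459/9 ≈ -8939.9)
√(x(61, 42) + q) = √(√(61² + 42²) - 80459/9) = √(√(3721 + 1764) - 80459/9) = √(√5485 - 80459/9) = √(-80459/9 + √5485)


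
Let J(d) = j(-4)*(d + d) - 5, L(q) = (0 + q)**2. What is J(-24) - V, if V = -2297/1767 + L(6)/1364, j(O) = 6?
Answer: -5670287/19437 ≈ -291.73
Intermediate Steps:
L(q) = q**2
J(d) = -5 + 12*d (J(d) = 6*(d + d) - 5 = 6*(2*d) - 5 = 12*d - 5 = -5 + 12*d)
V = -24754/19437 (V = -2297/1767 + 6**2/1364 = -2297*1/1767 + 36*(1/1364) = -2297/1767 + 9/341 = -24754/19437 ≈ -1.2736)
J(-24) - V = (-5 + 12*(-24)) - 1*(-24754/19437) = (-5 - 288) + 24754/19437 = -293 + 24754/19437 = -5670287/19437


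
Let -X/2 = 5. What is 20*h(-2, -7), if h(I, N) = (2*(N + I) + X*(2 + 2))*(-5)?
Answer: 5800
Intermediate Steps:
X = -10 (X = -2*5 = -10)
h(I, N) = 200 - 10*I - 10*N (h(I, N) = (2*(N + I) - 10*(2 + 2))*(-5) = (2*(I + N) - 10*4)*(-5) = ((2*I + 2*N) - 40)*(-5) = (-40 + 2*I + 2*N)*(-5) = 200 - 10*I - 10*N)
20*h(-2, -7) = 20*(200 - 10*(-2) - 10*(-7)) = 20*(200 + 20 + 70) = 20*290 = 5800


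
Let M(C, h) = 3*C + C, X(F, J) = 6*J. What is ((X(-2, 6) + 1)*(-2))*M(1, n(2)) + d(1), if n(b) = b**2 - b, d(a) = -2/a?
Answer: -298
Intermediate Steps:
M(C, h) = 4*C
((X(-2, 6) + 1)*(-2))*M(1, n(2)) + d(1) = ((6*6 + 1)*(-2))*(4*1) - 2/1 = ((36 + 1)*(-2))*4 - 2*1 = (37*(-2))*4 - 2 = -74*4 - 2 = -296 - 2 = -298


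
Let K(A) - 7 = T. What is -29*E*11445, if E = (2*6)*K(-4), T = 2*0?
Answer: -27880020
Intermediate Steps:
T = 0
K(A) = 7 (K(A) = 7 + 0 = 7)
E = 84 (E = (2*6)*7 = 12*7 = 84)
-29*E*11445 = -29*84*11445 = -2436*11445 = -27880020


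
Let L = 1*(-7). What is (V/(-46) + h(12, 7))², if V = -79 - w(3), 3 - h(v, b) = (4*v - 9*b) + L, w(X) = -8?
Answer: 1490841/2116 ≈ 704.56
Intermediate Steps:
L = -7
h(v, b) = 10 - 4*v + 9*b (h(v, b) = 3 - ((4*v - 9*b) - 7) = 3 - ((-9*b + 4*v) - 7) = 3 - (-7 - 9*b + 4*v) = 3 + (7 - 4*v + 9*b) = 10 - 4*v + 9*b)
V = -71 (V = -79 - 1*(-8) = -79 + 8 = -71)
(V/(-46) + h(12, 7))² = (-71/(-46) + (10 - 4*12 + 9*7))² = (-71*(-1/46) + (10 - 48 + 63))² = (71/46 + 25)² = (1221/46)² = 1490841/2116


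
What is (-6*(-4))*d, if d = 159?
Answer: 3816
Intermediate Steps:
(-6*(-4))*d = -6*(-4)*159 = 24*159 = 3816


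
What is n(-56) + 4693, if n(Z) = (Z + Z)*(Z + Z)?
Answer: 17237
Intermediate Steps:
n(Z) = 4*Z**2 (n(Z) = (2*Z)*(2*Z) = 4*Z**2)
n(-56) + 4693 = 4*(-56)**2 + 4693 = 4*3136 + 4693 = 12544 + 4693 = 17237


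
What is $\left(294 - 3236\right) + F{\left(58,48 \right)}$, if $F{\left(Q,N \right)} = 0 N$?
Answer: $-2942$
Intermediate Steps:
$F{\left(Q,N \right)} = 0$
$\left(294 - 3236\right) + F{\left(58,48 \right)} = \left(294 - 3236\right) + 0 = -2942 + 0 = -2942$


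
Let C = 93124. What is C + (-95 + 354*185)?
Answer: 158519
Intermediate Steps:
C + (-95 + 354*185) = 93124 + (-95 + 354*185) = 93124 + (-95 + 65490) = 93124 + 65395 = 158519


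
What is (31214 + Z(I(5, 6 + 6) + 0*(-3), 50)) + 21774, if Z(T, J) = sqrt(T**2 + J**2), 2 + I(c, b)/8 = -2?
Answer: 52988 + 2*sqrt(881) ≈ 53047.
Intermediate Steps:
I(c, b) = -32 (I(c, b) = -16 + 8*(-2) = -16 - 16 = -32)
Z(T, J) = sqrt(J**2 + T**2)
(31214 + Z(I(5, 6 + 6) + 0*(-3), 50)) + 21774 = (31214 + sqrt(50**2 + (-32 + 0*(-3))**2)) + 21774 = (31214 + sqrt(2500 + (-32 + 0)**2)) + 21774 = (31214 + sqrt(2500 + (-32)**2)) + 21774 = (31214 + sqrt(2500 + 1024)) + 21774 = (31214 + sqrt(3524)) + 21774 = (31214 + 2*sqrt(881)) + 21774 = 52988 + 2*sqrt(881)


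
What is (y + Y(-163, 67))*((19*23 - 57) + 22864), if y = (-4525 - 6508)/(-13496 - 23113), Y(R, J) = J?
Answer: 19089801328/12203 ≈ 1.5644e+6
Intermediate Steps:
y = 11033/36609 (y = -11033/(-36609) = -11033*(-1/36609) = 11033/36609 ≈ 0.30137)
(y + Y(-163, 67))*((19*23 - 57) + 22864) = (11033/36609 + 67)*((19*23 - 57) + 22864) = 2463836*((437 - 57) + 22864)/36609 = 2463836*(380 + 22864)/36609 = (2463836/36609)*23244 = 19089801328/12203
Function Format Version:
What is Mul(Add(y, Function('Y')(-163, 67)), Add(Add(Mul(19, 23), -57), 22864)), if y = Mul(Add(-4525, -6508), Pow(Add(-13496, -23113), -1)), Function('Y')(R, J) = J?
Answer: Rational(19089801328, 12203) ≈ 1.5644e+6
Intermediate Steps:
y = Rational(11033, 36609) (y = Mul(-11033, Pow(-36609, -1)) = Mul(-11033, Rational(-1, 36609)) = Rational(11033, 36609) ≈ 0.30137)
Mul(Add(y, Function('Y')(-163, 67)), Add(Add(Mul(19, 23), -57), 22864)) = Mul(Add(Rational(11033, 36609), 67), Add(Add(Mul(19, 23), -57), 22864)) = Mul(Rational(2463836, 36609), Add(Add(437, -57), 22864)) = Mul(Rational(2463836, 36609), Add(380, 22864)) = Mul(Rational(2463836, 36609), 23244) = Rational(19089801328, 12203)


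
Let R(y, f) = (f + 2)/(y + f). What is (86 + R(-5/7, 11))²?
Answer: 39476089/5184 ≈ 7615.0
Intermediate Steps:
R(y, f) = (2 + f)/(f + y)
(86 + R(-5/7, 11))² = (86 + (2 + 11)/(11 - 5/7))² = (86 + 13/(11 - 5*⅐))² = (86 + 13/(11 - 5/7))² = (86 + 13/(72/7))² = (86 + (7/72)*13)² = (86 + 91/72)² = (6283/72)² = 39476089/5184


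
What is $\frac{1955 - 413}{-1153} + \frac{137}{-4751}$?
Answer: $- \frac{7484003}{5477903} \approx -1.3662$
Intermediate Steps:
$\frac{1955 - 413}{-1153} + \frac{137}{-4751} = 1542 \left(- \frac{1}{1153}\right) + 137 \left(- \frac{1}{4751}\right) = - \frac{1542}{1153} - \frac{137}{4751} = - \frac{7484003}{5477903}$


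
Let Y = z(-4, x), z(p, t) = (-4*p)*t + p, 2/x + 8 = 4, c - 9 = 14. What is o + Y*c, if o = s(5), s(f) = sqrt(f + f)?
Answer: -276 + sqrt(10) ≈ -272.84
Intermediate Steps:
c = 23 (c = 9 + 14 = 23)
x = -1/2 (x = 2/(-8 + 4) = 2/(-4) = 2*(-1/4) = -1/2 ≈ -0.50000)
z(p, t) = p - 4*p*t (z(p, t) = -4*p*t + p = p - 4*p*t)
Y = -12 (Y = -4*(1 - 4*(-1/2)) = -4*(1 + 2) = -4*3 = -12)
s(f) = sqrt(2)*sqrt(f) (s(f) = sqrt(2*f) = sqrt(2)*sqrt(f))
o = sqrt(10) (o = sqrt(2)*sqrt(5) = sqrt(10) ≈ 3.1623)
o + Y*c = sqrt(10) - 12*23 = sqrt(10) - 276 = -276 + sqrt(10)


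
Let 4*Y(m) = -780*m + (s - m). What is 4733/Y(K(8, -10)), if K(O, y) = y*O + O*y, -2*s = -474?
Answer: 18932/125197 ≈ 0.15122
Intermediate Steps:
s = 237 (s = -1/2*(-474) = 237)
K(O, y) = 2*O*y (K(O, y) = O*y + O*y = 2*O*y)
Y(m) = 237/4 - 781*m/4 (Y(m) = (-780*m + (237 - m))/4 = (237 - 781*m)/4 = 237/4 - 781*m/4)
4733/Y(K(8, -10)) = 4733/(237/4 - 781*8*(-10)/2) = 4733/(237/4 - 781/4*(-160)) = 4733/(237/4 + 31240) = 4733/(125197/4) = 4733*(4/125197) = 18932/125197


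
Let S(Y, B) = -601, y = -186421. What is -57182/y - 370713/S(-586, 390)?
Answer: 69143054555/112039021 ≈ 617.13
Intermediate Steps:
-57182/y - 370713/S(-586, 390) = -57182/(-186421) - 370713/(-601) = -57182*(-1/186421) - 370713*(-1/601) = 57182/186421 + 370713/601 = 69143054555/112039021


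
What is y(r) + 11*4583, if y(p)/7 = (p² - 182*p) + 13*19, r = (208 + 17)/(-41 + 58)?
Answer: 10550363/289 ≈ 36506.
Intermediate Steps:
r = 225/17 ≈ 13.235
y(p) = 1729 - 1274*p + 7*p² (y(p) = 7*((p² - 182*p) + 13*19) = 7*((p² - 182*p) + 247) = 7*(247 + p² - 182*p) = 1729 - 1274*p + 7*p²)
y(r) + 11*4583 = (1729 - 1274*225/17 + 7*(225/17)²) + 11*4583 = (1729 - 286650/17 + 7*(50625/289)) + 50413 = (1729 - 286650/17 + 354375/289) + 50413 = -4018994/289 + 50413 = 10550363/289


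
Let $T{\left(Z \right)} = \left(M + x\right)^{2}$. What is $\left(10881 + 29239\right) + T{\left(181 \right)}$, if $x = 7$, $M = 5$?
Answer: $40264$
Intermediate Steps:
$T{\left(Z \right)} = 144$ ($T{\left(Z \right)} = \left(5 + 7\right)^{2} = 12^{2} = 144$)
$\left(10881 + 29239\right) + T{\left(181 \right)} = \left(10881 + 29239\right) + 144 = 40120 + 144 = 40264$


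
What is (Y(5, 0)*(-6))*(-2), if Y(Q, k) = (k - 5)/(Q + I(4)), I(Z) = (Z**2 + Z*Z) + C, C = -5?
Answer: -15/8 ≈ -1.8750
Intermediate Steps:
I(Z) = -5 + 2*Z**2 (I(Z) = (Z**2 + Z*Z) - 5 = (Z**2 + Z**2) - 5 = 2*Z**2 - 5 = -5 + 2*Z**2)
Y(Q, k) = (-5 + k)/(27 + Q) (Y(Q, k) = (k - 5)/(Q + (-5 + 2*4**2)) = (-5 + k)/(Q + (-5 + 2*16)) = (-5 + k)/(Q + (-5 + 32)) = (-5 + k)/(Q + 27) = (-5 + k)/(27 + Q))
(Y(5, 0)*(-6))*(-2) = (((-5 + 0)/(27 + 5))*(-6))*(-2) = ((-5/32)*(-6))*(-2) = (((1/32)*(-5))*(-6))*(-2) = -5/32*(-6)*(-2) = (15/16)*(-2) = -15/8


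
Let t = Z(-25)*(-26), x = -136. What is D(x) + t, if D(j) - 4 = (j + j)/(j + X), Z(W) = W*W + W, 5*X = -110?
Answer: -1231948/79 ≈ -15594.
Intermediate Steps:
X = -22 (X = (1/5)*(-110) = -22)
Z(W) = W + W**2 (Z(W) = W**2 + W = W + W**2)
D(j) = 4 + 2*j/(-22 + j) (D(j) = 4 + (j + j)/(j - 22) = 4 + (2*j)/(-22 + j) = 4 + 2*j/(-22 + j))
t = -15600 (t = -25*(1 - 25)*(-26) = -25*(-24)*(-26) = 600*(-26) = -15600)
D(x) + t = 2*(-44 + 3*(-136))/(-22 - 136) - 15600 = 2*(-44 - 408)/(-158) - 15600 = 2*(-1/158)*(-452) - 15600 = 452/79 - 15600 = -1231948/79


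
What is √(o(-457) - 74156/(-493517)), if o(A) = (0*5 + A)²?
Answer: √50867096305225013/493517 ≈ 457.00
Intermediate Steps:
o(A) = A² (o(A) = (0 + A)² = A²)
√(o(-457) - 74156/(-493517)) = √((-457)² - 74156/(-493517)) = √(208849 - 74156*(-1/493517)) = √(208849 + 74156/493517) = √(103070606089/493517) = √50867096305225013/493517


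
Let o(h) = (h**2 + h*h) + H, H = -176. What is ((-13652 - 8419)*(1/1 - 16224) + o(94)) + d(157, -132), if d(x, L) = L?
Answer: 358075197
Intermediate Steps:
o(h) = -176 + 2*h**2 (o(h) = (h**2 + h*h) - 176 = (h**2 + h**2) - 176 = 2*h**2 - 176 = -176 + 2*h**2)
((-13652 - 8419)*(1/1 - 16224) + o(94)) + d(157, -132) = ((-13652 - 8419)*(1/1 - 16224) + (-176 + 2*94**2)) - 132 = (-22071*(1 - 16224) + (-176 + 2*8836)) - 132 = (-22071*(-16223) + (-176 + 17672)) - 132 = (358057833 + 17496) - 132 = 358075329 - 132 = 358075197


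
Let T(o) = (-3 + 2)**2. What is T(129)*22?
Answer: 22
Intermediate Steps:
T(o) = 1 (T(o) = (-1)**2 = 1)
T(129)*22 = 1*22 = 22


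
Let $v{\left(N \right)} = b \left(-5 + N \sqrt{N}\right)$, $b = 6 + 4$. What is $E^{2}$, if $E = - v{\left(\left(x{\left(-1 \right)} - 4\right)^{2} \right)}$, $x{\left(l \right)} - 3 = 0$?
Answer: $1600$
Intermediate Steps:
$x{\left(l \right)} = 3$ ($x{\left(l \right)} = 3 + 0 = 3$)
$b = 10$
$v{\left(N \right)} = -50 + 10 N^{\frac{3}{2}}$ ($v{\left(N \right)} = 10 \left(-5 + N \sqrt{N}\right) = 10 \left(-5 + N^{\frac{3}{2}}\right) = -50 + 10 N^{\frac{3}{2}}$)
$E = 40$ ($E = - (-50 + 10 \left(\left(3 - 4\right)^{2}\right)^{\frac{3}{2}}) = - (-50 + 10 \left(\left(-1\right)^{2}\right)^{\frac{3}{2}}) = - (-50 + 10 \cdot 1^{\frac{3}{2}}) = - (-50 + 10 \cdot 1) = - (-50 + 10) = \left(-1\right) \left(-40\right) = 40$)
$E^{2} = 40^{2} = 1600$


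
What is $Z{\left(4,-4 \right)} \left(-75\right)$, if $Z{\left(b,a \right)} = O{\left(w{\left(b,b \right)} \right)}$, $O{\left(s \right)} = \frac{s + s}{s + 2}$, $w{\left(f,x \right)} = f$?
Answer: $-100$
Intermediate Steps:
$O{\left(s \right)} = \frac{2 s}{2 + s}$
$Z{\left(b,a \right)} = \frac{2 b}{2 + b}$
$Z{\left(4,-4 \right)} \left(-75\right) = 2 \cdot 4 \frac{1}{2 + 4} \left(-75\right) = 2 \cdot 4 \cdot \frac{1}{6} \left(-75\right) = \frac{4}{3} \left(-75\right) = -100$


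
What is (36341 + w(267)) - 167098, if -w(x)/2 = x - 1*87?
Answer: -131117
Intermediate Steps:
w(x) = 174 - 2*x (w(x) = -2*(x - 1*87) = -2*(x - 87) = -2*(-87 + x) = 174 - 2*x)
(36341 + w(267)) - 167098 = (36341 + (174 - 2*267)) - 167098 = (36341 + (174 - 534)) - 167098 = (36341 - 360) - 167098 = 35981 - 167098 = -131117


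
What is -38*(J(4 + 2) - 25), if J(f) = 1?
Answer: 912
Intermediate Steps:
-38*(J(4 + 2) - 25) = -38*(1 - 25) = -38*(-24) = 912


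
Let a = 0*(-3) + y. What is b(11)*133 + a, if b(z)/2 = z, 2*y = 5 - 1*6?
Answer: 5851/2 ≈ 2925.5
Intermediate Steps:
y = -½ (y = (5 - 1*6)/2 = (5 - 6)/2 = (½)*(-1) = -½ ≈ -0.50000)
a = -½ (a = 0*(-3) - ½ = 0 - ½ = -½ ≈ -0.50000)
b(z) = 2*z
b(11)*133 + a = (2*11)*133 - ½ = 22*133 - ½ = 2926 - ½ = 5851/2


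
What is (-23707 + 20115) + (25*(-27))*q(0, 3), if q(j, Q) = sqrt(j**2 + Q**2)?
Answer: -5617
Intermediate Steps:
q(j, Q) = sqrt(Q**2 + j**2)
(-23707 + 20115) + (25*(-27))*q(0, 3) = (-23707 + 20115) + (25*(-27))*sqrt(3**2 + 0**2) = -3592 - 675*sqrt(9 + 0) = -3592 - 675*sqrt(9) = -3592 - 675*3 = -3592 - 2025 = -5617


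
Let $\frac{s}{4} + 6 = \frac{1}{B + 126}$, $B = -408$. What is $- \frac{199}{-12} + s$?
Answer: $- \frac{1397}{188} \approx -7.4308$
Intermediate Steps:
$s = - \frac{3386}{141}$ ($s = -24 + \frac{4}{-408 + 126} = -24 + \frac{4}{-282} = -24 + 4 \left(- \frac{1}{282}\right) = -24 - \frac{2}{141} = - \frac{3386}{141} \approx -24.014$)
$- \frac{199}{-12} + s = - \frac{199}{-12} - \frac{3386}{141} = \left(-199\right) \left(- \frac{1}{12}\right) - \frac{3386}{141} = \frac{199}{12} - \frac{3386}{141} = - \frac{1397}{188}$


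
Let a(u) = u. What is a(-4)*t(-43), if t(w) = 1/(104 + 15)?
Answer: -4/119 ≈ -0.033613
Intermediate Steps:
t(w) = 1/119
a(-4)*t(-43) = -4*1/119 = -4/119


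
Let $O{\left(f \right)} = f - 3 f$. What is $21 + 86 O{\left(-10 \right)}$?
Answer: $1741$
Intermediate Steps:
$O{\left(f \right)} = - 2 f$
$21 + 86 O{\left(-10 \right)} = 21 + 86 \left(\left(-2\right) \left(-10\right)\right) = 21 + 86 \cdot 20 = 21 + 1720 = 1741$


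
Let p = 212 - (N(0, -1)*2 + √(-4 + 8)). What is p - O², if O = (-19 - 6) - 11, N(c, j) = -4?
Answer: -1078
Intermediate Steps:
O = -36 (O = -25 - 11 = -36)
p = 218 (p = 212 - (-4*2 + √(-4 + 8)) = 212 - (-8 + √4) = 212 - (-8 + 2) = 212 - 1*(-6) = 212 + 6 = 218)
p - O² = 218 - 1*(-36)² = 218 - 1*1296 = 218 - 1296 = -1078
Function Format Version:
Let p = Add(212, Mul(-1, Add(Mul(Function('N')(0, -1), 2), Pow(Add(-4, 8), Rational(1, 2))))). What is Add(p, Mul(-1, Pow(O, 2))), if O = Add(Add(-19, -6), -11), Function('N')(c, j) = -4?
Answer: -1078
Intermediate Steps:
O = -36 (O = Add(-25, -11) = -36)
p = 218 (p = Add(212, Mul(-1, Add(Mul(-4, 2), Pow(Add(-4, 8), Rational(1, 2))))) = Add(212, Mul(-1, Add(-8, Pow(4, Rational(1, 2))))) = Add(212, Mul(-1, Add(-8, 2))) = Add(212, Mul(-1, -6)) = Add(212, 6) = 218)
Add(p, Mul(-1, Pow(O, 2))) = Add(218, Mul(-1, Pow(-36, 2))) = Add(218, Mul(-1, 1296)) = Add(218, -1296) = -1078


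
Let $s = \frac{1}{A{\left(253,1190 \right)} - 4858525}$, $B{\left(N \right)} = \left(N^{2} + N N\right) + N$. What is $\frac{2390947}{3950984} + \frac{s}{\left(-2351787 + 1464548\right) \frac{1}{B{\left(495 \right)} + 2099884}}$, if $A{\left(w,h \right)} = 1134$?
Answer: $\frac{10304194982083218339}{17027424309189263816} \approx 0.60515$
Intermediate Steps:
$B{\left(N \right)} = N + 2 N^{2}$ ($B{\left(N \right)} = \left(N^{2} + N^{2}\right) + N = 2 N^{2} + N = N + 2 N^{2}$)
$s = - \frac{1}{4857391}$ ($s = \frac{1}{1134 - 4858525} = \frac{1}{-4857391} = - \frac{1}{4857391} \approx -2.0587 \cdot 10^{-7}$)
$\frac{2390947}{3950984} + \frac{s}{\left(-2351787 + 1464548\right) \frac{1}{B{\left(495 \right)} + 2099884}} = \frac{2390947}{3950984} - \frac{1}{4857391 \frac{-2351787 + 1464548}{495 \left(1 + 2 \cdot 495\right) + 2099884}} = 2390947 \cdot \frac{1}{3950984} - \frac{1}{4857391 \left(- \frac{887239}{495 \left(1 + 990\right) + 2099884}\right)} = \frac{2390947}{3950984} - \frac{1}{4857391 \left(- \frac{887239}{495 \cdot 991 + 2099884}\right)} = \frac{2390947}{3950984} - \frac{1}{4857391 \left(- \frac{887239}{490545 + 2099884}\right)} = \frac{2390947}{3950984} - \frac{1}{4857391 \left(- \frac{887239}{2590429}\right)} = \frac{2390947}{3950984} - - \frac{2590429}{4309666733449} = \frac{2390947}{3950984} + \frac{2590429}{4309666733449} = \frac{10304194982083218339}{17027424309189263816}$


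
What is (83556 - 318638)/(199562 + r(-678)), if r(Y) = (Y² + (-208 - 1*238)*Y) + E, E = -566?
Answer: -117541/480534 ≈ -0.24461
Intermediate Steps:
r(Y) = -566 + Y² - 446*Y (r(Y) = (Y² + (-208 - 1*238)*Y) - 566 = (Y² + (-208 - 238)*Y) - 566 = (Y² - 446*Y) - 566 = -566 + Y² - 446*Y)
(83556 - 318638)/(199562 + r(-678)) = (83556 - 318638)/(199562 + (-566 + (-678)² - 446*(-678))) = -235082/(199562 + (-566 + 459684 + 302388)) = -235082/(199562 + 761506) = -235082/961068 = -235082*1/961068 = -117541/480534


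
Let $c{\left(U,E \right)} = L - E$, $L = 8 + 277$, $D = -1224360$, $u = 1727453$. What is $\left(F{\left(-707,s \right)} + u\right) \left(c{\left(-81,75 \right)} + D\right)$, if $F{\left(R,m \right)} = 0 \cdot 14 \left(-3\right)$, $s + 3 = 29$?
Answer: $-2114661589950$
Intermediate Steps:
$s = 26$ ($s = -3 + 29 = 26$)
$F{\left(R,m \right)} = 0$ ($F{\left(R,m \right)} = 0 \left(-3\right) = 0$)
$L = 285$
$c{\left(U,E \right)} = 285 - E$
$\left(F{\left(-707,s \right)} + u\right) \left(c{\left(-81,75 \right)} + D\right) = \left(0 + 1727453\right) \left(\left(285 - 75\right) - 1224360\right) = 1727453 \left(\left(285 - 75\right) - 1224360\right) = 1727453 \left(210 - 1224360\right) = 1727453 \left(-1224150\right) = -2114661589950$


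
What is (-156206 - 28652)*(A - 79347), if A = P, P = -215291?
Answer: 54466191404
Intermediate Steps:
A = -215291
(-156206 - 28652)*(A - 79347) = (-156206 - 28652)*(-215291 - 79347) = -184858*(-294638) = 54466191404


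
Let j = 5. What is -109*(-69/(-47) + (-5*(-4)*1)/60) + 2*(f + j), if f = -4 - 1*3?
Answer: -28250/141 ≈ -200.35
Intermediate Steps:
f = -7 (f = -4 - 3 = -7)
-109*(-69/(-47) + (-5*(-4)*1)/60) + 2*(f + j) = -109*(-69/(-47) + (-5*(-4)*1)/60) + 2*(-7 + 5) = -109*(-69*(-1/47) + (20*1)*(1/60)) + 2*(-2) = -109*(69/47 + 20*(1/60)) - 4 = -109*(69/47 + 1/3) - 4 = -109*254/141 - 4 = -27686/141 - 4 = -28250/141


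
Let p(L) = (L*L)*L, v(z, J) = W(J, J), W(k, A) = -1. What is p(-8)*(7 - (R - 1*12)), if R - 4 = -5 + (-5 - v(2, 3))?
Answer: -12288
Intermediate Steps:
v(z, J) = -1
R = -5 (R = 4 + (-5 + (-5 - 1*(-1))) = 4 + (-5 + (-5 + 1)) = 4 + (-5 - 4) = 4 - 9 = -5)
p(L) = L³ (p(L) = L²*L = L³)
p(-8)*(7 - (R - 1*12)) = (-8)³*(7 - (-5 - 1*12)) = -512*(7 - (-5 - 12)) = -512*(7 - 1*(-17)) = -512*(7 + 17) = -512*24 = -12288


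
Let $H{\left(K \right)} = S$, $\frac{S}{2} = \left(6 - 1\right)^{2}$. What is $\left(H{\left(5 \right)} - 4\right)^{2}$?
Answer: $2116$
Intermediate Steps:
$S = 50$ ($S = 2 \left(6 - 1\right)^{2} = 2 \cdot 5^{2} = 2 \cdot 25 = 50$)
$H{\left(K \right)} = 50$
$\left(H{\left(5 \right)} - 4\right)^{2} = \left(50 - 4\right)^{2} = 46^{2} = 2116$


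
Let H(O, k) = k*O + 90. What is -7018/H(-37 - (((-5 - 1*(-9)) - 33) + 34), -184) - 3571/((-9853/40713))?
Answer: 568279780630/38515377 ≈ 14755.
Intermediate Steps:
H(O, k) = 90 + O*k (H(O, k) = O*k + 90 = 90 + O*k)
-7018/H(-37 - (((-5 - 1*(-9)) - 33) + 34), -184) - 3571/((-9853/40713)) = -7018/(90 + (-37 - (((-5 - 1*(-9)) - 33) + 34))*(-184)) - 3571/((-9853/40713)) = -7018/(90 + (-37 - (((-5 + 9) - 33) + 34))*(-184)) - 3571/((-9853*1/40713)) = -7018/(90 + (-37 - ((4 - 33) + 34))*(-184)) - 3571/(-9853/40713) = -7018/(90 + (-37 - (-29 + 34))*(-184)) - 3571*(-40713/9853) = -7018/(90 + (-37 - 1*5)*(-184)) + 145386123/9853 = -7018/(90 + (-37 - 5)*(-184)) + 145386123/9853 = -7018/(90 - 42*(-184)) + 145386123/9853 = -7018/(90 + 7728) + 145386123/9853 = -7018/7818 + 145386123/9853 = -7018*1/7818 + 145386123/9853 = -3509/3909 + 145386123/9853 = 568279780630/38515377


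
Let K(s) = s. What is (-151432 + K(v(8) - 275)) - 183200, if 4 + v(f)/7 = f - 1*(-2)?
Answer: -334865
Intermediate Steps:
v(f) = -14 + 7*f (v(f) = -28 + 7*(f - 1*(-2)) = -28 + 7*(f + 2) = -28 + 7*(2 + f) = -28 + (14 + 7*f) = -14 + 7*f)
(-151432 + K(v(8) - 275)) - 183200 = (-151432 + ((-14 + 7*8) - 275)) - 183200 = (-151432 + ((-14 + 56) - 275)) - 183200 = (-151432 + (42 - 275)) - 183200 = (-151432 - 233) - 183200 = -151665 - 183200 = -334865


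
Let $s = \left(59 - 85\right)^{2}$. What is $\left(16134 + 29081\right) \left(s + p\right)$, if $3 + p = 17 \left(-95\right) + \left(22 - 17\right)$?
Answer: $-42366455$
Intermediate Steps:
$p = -1613$ ($p = -3 + \left(17 \left(-95\right) + \left(22 - 17\right)\right) = -3 + \left(-1615 + 5\right) = -3 - 1610 = -1613$)
$s = 676$ ($s = \left(-26\right)^{2} = 676$)
$\left(16134 + 29081\right) \left(s + p\right) = \left(16134 + 29081\right) \left(676 - 1613\right) = 45215 \left(-937\right) = -42366455$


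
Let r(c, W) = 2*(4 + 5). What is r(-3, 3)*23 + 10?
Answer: 424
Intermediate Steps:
r(c, W) = 18 (r(c, W) = 2*9 = 18)
r(-3, 3)*23 + 10 = 18*23 + 10 = 414 + 10 = 424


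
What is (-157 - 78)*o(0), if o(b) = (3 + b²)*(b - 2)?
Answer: 1410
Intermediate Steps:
o(b) = (-2 + b)*(3 + b²) (o(b) = (3 + b²)*(-2 + b) = (-2 + b)*(3 + b²))
(-157 - 78)*o(0) = (-157 - 78)*(-6 + 0³ - 2*0² + 3*0) = -235*(-6 + 0 - 2*0 + 0) = -235*(-6 + 0 + 0 + 0) = -235*(-6) = 1410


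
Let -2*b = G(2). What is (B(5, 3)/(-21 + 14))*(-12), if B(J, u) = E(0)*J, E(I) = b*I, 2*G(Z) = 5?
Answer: 0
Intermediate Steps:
G(Z) = 5/2 (G(Z) = (½)*5 = 5/2)
b = -5/4 (b = -½*5/2 = -5/4 ≈ -1.2500)
E(I) = -5*I/4
B(J, u) = 0 (B(J, u) = (-5/4*0)*J = 0*J = 0)
(B(5, 3)/(-21 + 14))*(-12) = (0/(-21 + 14))*(-12) = (0/(-7))*(-12) = -⅐*0*(-12) = 0*(-12) = 0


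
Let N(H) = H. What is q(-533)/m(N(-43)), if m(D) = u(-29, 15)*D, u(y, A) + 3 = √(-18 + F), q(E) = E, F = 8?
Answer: -1599/817 - 533*I*√10/817 ≈ -1.9572 - 2.063*I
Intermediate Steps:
u(y, A) = -3 + I*√10 (u(y, A) = -3 + √(-18 + 8) = -3 + √(-10) = -3 + I*√10)
m(D) = D*(-3 + I*√10) (m(D) = (-3 + I*√10)*D = D*(-3 + I*√10))
q(-533)/m(N(-43)) = -533*(-1/(43*(-3 + I*√10))) = -533/(129 - 43*I*√10)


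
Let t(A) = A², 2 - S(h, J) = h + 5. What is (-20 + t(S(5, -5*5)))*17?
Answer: 748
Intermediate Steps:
S(h, J) = -3 - h (S(h, J) = 2 - (h + 5) = 2 - (5 + h) = 2 + (-5 - h) = -3 - h)
(-20 + t(S(5, -5*5)))*17 = (-20 + (-3 - 1*5)²)*17 = (-20 + (-3 - 5)²)*17 = (-20 + (-8)²)*17 = (-20 + 64)*17 = 44*17 = 748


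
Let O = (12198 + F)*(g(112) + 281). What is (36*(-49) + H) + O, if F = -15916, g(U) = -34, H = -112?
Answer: -920222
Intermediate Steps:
O = -918346 (O = (12198 - 15916)*(-34 + 281) = -3718*247 = -918346)
(36*(-49) + H) + O = (36*(-49) - 112) - 918346 = (-1764 - 112) - 918346 = -1876 - 918346 = -920222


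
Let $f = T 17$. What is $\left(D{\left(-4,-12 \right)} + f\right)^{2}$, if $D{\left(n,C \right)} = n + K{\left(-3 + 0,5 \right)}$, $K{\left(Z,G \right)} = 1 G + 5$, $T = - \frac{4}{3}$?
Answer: $\frac{2500}{9} \approx 277.78$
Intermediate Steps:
$T = - \frac{4}{3}$ ($T = \left(-4\right) \frac{1}{3} = - \frac{4}{3} \approx -1.3333$)
$K{\left(Z,G \right)} = 5 + G$ ($K{\left(Z,G \right)} = G + 5 = 5 + G$)
$D{\left(n,C \right)} = 10 + n$ ($D{\left(n,C \right)} = n + \left(5 + 5\right) = n + 10 = 10 + n$)
$f = - \frac{68}{3}$ ($f = \left(- \frac{4}{3}\right) 17 = - \frac{68}{3} \approx -22.667$)
$\left(D{\left(-4,-12 \right)} + f\right)^{2} = \left(\left(10 - 4\right) - \frac{68}{3}\right)^{2} = \left(6 - \frac{68}{3}\right)^{2} = \left(- \frac{50}{3}\right)^{2} = \frac{2500}{9}$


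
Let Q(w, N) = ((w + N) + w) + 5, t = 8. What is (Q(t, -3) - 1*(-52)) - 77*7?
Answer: -469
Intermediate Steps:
Q(w, N) = 5 + N + 2*w (Q(w, N) = ((N + w) + w) + 5 = (N + 2*w) + 5 = 5 + N + 2*w)
(Q(t, -3) - 1*(-52)) - 77*7 = ((5 - 3 + 2*8) - 1*(-52)) - 77*7 = ((5 - 3 + 16) + 52) - 539 = (18 + 52) - 539 = 70 - 539 = -469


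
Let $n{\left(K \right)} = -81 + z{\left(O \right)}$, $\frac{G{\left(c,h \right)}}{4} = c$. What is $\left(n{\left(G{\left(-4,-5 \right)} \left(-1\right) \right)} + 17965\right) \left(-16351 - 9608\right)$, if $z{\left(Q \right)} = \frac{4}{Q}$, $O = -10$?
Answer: $- \frac{2321201862}{5} \approx -4.6424 \cdot 10^{8}$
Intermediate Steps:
$G{\left(c,h \right)} = 4 c$
$n{\left(K \right)} = - \frac{407}{5}$ ($n{\left(K \right)} = -81 + \frac{4}{-10} = -81 + 4 \left(- \frac{1}{10}\right) = -81 - \frac{2}{5} = - \frac{407}{5}$)
$\left(n{\left(G{\left(-4,-5 \right)} \left(-1\right) \right)} + 17965\right) \left(-16351 - 9608\right) = \left(- \frac{407}{5} + 17965\right) \left(-16351 - 9608\right) = \frac{89418}{5} \left(-25959\right) = - \frac{2321201862}{5}$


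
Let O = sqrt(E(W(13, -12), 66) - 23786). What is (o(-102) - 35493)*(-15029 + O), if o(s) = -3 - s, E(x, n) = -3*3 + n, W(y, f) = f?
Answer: 531936426 - 35394*I*sqrt(23729) ≈ 5.3194e+8 - 5.4522e+6*I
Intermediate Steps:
E(x, n) = -9 + n
O = I*sqrt(23729) (O = sqrt((-9 + 66) - 23786) = sqrt(57 - 23786) = sqrt(-23729) = I*sqrt(23729) ≈ 154.04*I)
(o(-102) - 35493)*(-15029 + O) = ((-3 - 1*(-102)) - 35493)*(-15029 + I*sqrt(23729)) = ((-3 + 102) - 35493)*(-15029 + I*sqrt(23729)) = (99 - 35493)*(-15029 + I*sqrt(23729)) = -35394*(-15029 + I*sqrt(23729)) = 531936426 - 35394*I*sqrt(23729)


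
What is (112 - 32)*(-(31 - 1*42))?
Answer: 880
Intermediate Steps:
(112 - 32)*(-(31 - 1*42)) = 80*(-(31 - 42)) = 80*(-1*(-11)) = 80*11 = 880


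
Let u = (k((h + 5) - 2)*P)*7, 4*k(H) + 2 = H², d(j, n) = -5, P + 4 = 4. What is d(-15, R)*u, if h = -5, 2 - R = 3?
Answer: 0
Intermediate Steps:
P = 0 (P = -4 + 4 = 0)
R = -1 (R = 2 - 1*3 = 2 - 3 = -1)
k(H) = -½ + H²/4
u = 0 (u = ((-½ + ((-5 + 5) - 2)²/4)*0)*7 = ((-½ + (0 - 2)²/4)*0)*7 = ((-½ + (¼)*(-2)²)*0)*7 = ((-½ + (¼)*4)*0)*7 = ((-½ + 1)*0)*7 = ((½)*0)*7 = 0*7 = 0)
d(-15, R)*u = -5*0 = 0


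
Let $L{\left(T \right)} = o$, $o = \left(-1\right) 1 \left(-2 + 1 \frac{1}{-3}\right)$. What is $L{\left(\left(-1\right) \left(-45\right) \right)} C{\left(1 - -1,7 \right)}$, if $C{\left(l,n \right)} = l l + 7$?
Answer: $\frac{77}{3} \approx 25.667$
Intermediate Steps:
$C{\left(l,n \right)} = 7 + l^{2}$ ($C{\left(l,n \right)} = l^{2} + 7 = 7 + l^{2}$)
$o = \frac{7}{3}$ ($o = - (-2 + 1 \left(- \frac{1}{3}\right)) = - (-2 - \frac{1}{3}) = \left(-1\right) \left(- \frac{7}{3}\right) = \frac{7}{3} \approx 2.3333$)
$L{\left(T \right)} = \frac{7}{3}$
$L{\left(\left(-1\right) \left(-45\right) \right)} C{\left(1 - -1,7 \right)} = \frac{7 \left(7 + \left(1 - -1\right)^{2}\right)}{3} = \frac{7 \left(7 + \left(1 + 1\right)^{2}\right)}{3} = \frac{7 \left(7 + 2^{2}\right)}{3} = \frac{7 \left(7 + 4\right)}{3} = \frac{7}{3} \cdot 11 = \frac{77}{3}$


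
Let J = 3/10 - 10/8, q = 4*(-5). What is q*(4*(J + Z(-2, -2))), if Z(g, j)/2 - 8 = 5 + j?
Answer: -1684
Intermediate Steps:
Z(g, j) = 26 + 2*j (Z(g, j) = 16 + 2*(5 + j) = 16 + (10 + 2*j) = 26 + 2*j)
q = -20
J = -19/20 (J = 3*(1/10) - 10*1/8 = 3/10 - 5/4 = -19/20 ≈ -0.95000)
q*(4*(J + Z(-2, -2))) = -80*(-19/20 + (26 + 2*(-2))) = -80*(-19/20 + (26 - 4)) = -80*(-19/20 + 22) = -80*421/20 = -20*421/5 = -1684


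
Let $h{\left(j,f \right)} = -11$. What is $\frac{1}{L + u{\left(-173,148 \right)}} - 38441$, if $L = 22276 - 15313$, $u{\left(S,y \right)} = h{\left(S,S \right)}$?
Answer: $- \frac{267241831}{6952} \approx -38441.0$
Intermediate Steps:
$u{\left(S,y \right)} = -11$
$L = 6963$ ($L = 22276 - 15313 = 6963$)
$\frac{1}{L + u{\left(-173,148 \right)}} - 38441 = \frac{1}{6963 - 11} - 38441 = \frac{1}{6952} - 38441 = - \frac{267241831}{6952}$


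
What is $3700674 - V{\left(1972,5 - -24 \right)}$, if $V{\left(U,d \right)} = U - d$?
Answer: $3698731$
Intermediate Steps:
$3700674 - V{\left(1972,5 - -24 \right)} = 3700674 - \left(1972 - \left(5 - -24\right)\right) = 3700674 - \left(1972 - \left(5 + 24\right)\right) = 3700674 - \left(1972 - 29\right) = 3700674 - 1943 = 3698731$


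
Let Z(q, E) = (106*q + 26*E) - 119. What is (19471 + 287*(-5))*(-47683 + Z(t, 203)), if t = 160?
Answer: -461072304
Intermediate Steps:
Z(q, E) = -119 + 26*E + 106*q (Z(q, E) = (26*E + 106*q) - 119 = -119 + 26*E + 106*q)
(19471 + 287*(-5))*(-47683 + Z(t, 203)) = (19471 + 287*(-5))*(-47683 + (-119 + 26*203 + 106*160)) = (19471 - 1435)*(-47683 + (-119 + 5278 + 16960)) = 18036*(-47683 + 22119) = 18036*(-25564) = -461072304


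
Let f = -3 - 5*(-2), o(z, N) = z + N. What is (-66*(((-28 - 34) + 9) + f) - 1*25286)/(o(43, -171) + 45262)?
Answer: -11125/22567 ≈ -0.49298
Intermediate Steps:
o(z, N) = N + z
f = 7 (f = -3 + 10 = 7)
(-66*(((-28 - 34) + 9) + f) - 1*25286)/(o(43, -171) + 45262) = (-66*(((-28 - 34) + 9) + 7) - 1*25286)/((-171 + 43) + 45262) = (-66*((-62 + 9) + 7) - 25286)/(-128 + 45262) = (-66*(-53 + 7) - 25286)/45134 = (-66*(-46) - 25286)*(1/45134) = (3036 - 25286)*(1/45134) = -22250*1/45134 = -11125/22567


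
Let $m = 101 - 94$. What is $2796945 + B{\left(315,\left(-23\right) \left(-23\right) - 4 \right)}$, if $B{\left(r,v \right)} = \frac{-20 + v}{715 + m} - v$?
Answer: $\frac{2019015745}{722} \approx 2.7964 \cdot 10^{6}$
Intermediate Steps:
$m = 7$
$B{\left(r,v \right)} = - \frac{10}{361} - \frac{721 v}{722}$ ($B{\left(r,v \right)} = \frac{-20 + v}{715 + 7} - v = \frac{-20 + v}{722} - v = \left(-20 + v\right) \frac{1}{722} - v = \left(- \frac{10}{361} + \frac{v}{722}\right) - v = - \frac{10}{361} - \frac{721 v}{722}$)
$2796945 + B{\left(315,\left(-23\right) \left(-23\right) - 4 \right)} = 2796945 - \left(\frac{10}{361} + \frac{721 \left(\left(-23\right) \left(-23\right) - 4\right)}{722}\right) = 2796945 - \left(\frac{10}{361} + \frac{721 \left(529 - 4\right)}{722}\right) = 2796945 - \frac{378545}{722} = \frac{2019015745}{722}$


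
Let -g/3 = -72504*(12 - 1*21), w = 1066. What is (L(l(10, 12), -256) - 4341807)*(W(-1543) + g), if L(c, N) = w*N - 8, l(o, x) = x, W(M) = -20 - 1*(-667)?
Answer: 9030809453271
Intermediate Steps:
W(M) = 647 (W(M) = -20 + 667 = 647)
L(c, N) = -8 + 1066*N (L(c, N) = 1066*N - 8 = -8 + 1066*N)
g = -1957608 (g = -(-217512)*(12 - 1*21) = -(-217512)*(12 - 21) = -(-217512)*(-9) = -3*652536 = -1957608)
(L(l(10, 12), -256) - 4341807)*(W(-1543) + g) = ((-8 + 1066*(-256)) - 4341807)*(647 - 1957608) = ((-8 - 272896) - 4341807)*(-1956961) = (-272904 - 4341807)*(-1956961) = -4614711*(-1956961) = 9030809453271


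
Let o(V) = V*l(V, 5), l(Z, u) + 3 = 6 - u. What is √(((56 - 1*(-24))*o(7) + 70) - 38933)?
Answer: I*√39983 ≈ 199.96*I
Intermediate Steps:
l(Z, u) = 3 - u (l(Z, u) = -3 + (6 - u) = 3 - u)
o(V) = -2*V (o(V) = V*(3 - 1*5) = V*(3 - 5) = V*(-2) = -2*V)
√(((56 - 1*(-24))*o(7) + 70) - 38933) = √(((56 - 1*(-24))*(-2*7) + 70) - 38933) = √(((56 + 24)*(-14) + 70) - 38933) = √((80*(-14) + 70) - 38933) = √((-1120 + 70) - 38933) = √(-1050 - 38933) = √(-39983) = I*√39983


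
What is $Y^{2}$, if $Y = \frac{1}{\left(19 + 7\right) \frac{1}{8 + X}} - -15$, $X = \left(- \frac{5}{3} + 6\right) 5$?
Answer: $\frac{1585081}{6084} \approx 260.53$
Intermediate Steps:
$X = \frac{65}{3}$ ($X = \left(\left(-5\right) \frac{1}{3} + 6\right) 5 = \left(- \frac{5}{3} + 6\right) 5 = \frac{13}{3} \cdot 5 = \frac{65}{3} \approx 21.667$)
$Y = \frac{1259}{78}$ ($Y = \frac{1}{\left(19 + 7\right) \frac{1}{8 + \frac{65}{3}}} - -15 = \frac{1}{26 \frac{1}{\frac{89}{3}}} + 15 = \frac{1}{26 \cdot \frac{3}{89}} + 15 = \frac{1}{\frac{78}{89}} + 15 = \frac{89}{78} + 15 = \frac{1259}{78} \approx 16.141$)
$Y^{2} = \left(\frac{1259}{78}\right)^{2} = \frac{1585081}{6084}$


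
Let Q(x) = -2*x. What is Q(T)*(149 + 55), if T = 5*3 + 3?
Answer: -7344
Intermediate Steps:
T = 18 (T = 15 + 3 = 18)
Q(T)*(149 + 55) = (-2*18)*(149 + 55) = -36*204 = -7344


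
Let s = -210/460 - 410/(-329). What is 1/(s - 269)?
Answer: -15134/4059095 ≈ -0.0037284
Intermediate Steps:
s = 11951/15134 (s = -210*1/460 - 410*(-1/329) = -21/46 + 410/329 = 11951/15134 ≈ 0.78968)
1/(s - 269) = 1/(11951/15134 - 269) = 1/(-4059095/15134) = -15134/4059095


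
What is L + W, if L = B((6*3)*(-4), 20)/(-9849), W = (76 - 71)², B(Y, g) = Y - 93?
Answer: 82130/3283 ≈ 25.017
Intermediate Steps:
B(Y, g) = -93 + Y
W = 25 (W = 5² = 25)
L = 55/3283 (L = (-93 + (6*3)*(-4))/(-9849) = (-93 + 18*(-4))*(-1/9849) = (-93 - 72)*(-1/9849) = -165*(-1/9849) = 55/3283 ≈ 0.016753)
L + W = 55/3283 + 25 = 82130/3283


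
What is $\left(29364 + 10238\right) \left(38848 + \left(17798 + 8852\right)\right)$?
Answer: $2593851796$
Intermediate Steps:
$\left(29364 + 10238\right) \left(38848 + \left(17798 + 8852\right)\right) = 39602 \left(38848 + 26650\right) = 39602 \cdot 65498 = 2593851796$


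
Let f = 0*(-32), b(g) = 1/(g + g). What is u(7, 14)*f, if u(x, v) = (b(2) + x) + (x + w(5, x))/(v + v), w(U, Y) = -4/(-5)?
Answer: 0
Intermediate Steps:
w(U, Y) = 4/5 (w(U, Y) = -4*(-1/5) = 4/5)
b(g) = 1/(2*g)
f = 0
u(x, v) = 1/4 + x + (4/5 + x)/(2*v) (u(x, v) = ((1/2)/2 + x) + (x + 4/5)/(v + v) = ((1/2)*(1/2) + x) + (4/5 + x)/((2*v)) = (1/4 + x) + (4/5 + x)*(1/(2*v)) = (1/4 + x) + (4/5 + x)/(2*v) = 1/4 + x + (4/5 + x)/(2*v))
u(7, 14)*f = (1/4 + 7 + (2/5)/14 + (1/2)*7/14)*0 = (1/4 + 7 + (2/5)*(1/14) + (1/2)*7*(1/14))*0 = (1/4 + 7 + 1/35 + 1/4)*0 = (527/70)*0 = 0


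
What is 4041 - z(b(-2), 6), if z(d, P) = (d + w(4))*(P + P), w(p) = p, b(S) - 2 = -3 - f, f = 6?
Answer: 4077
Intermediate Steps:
b(S) = -7 (b(S) = 2 + (-3 - 1*6) = 2 + (-3 - 6) = 2 - 9 = -7)
z(d, P) = 2*P*(4 + d) (z(d, P) = (d + 4)*(P + P) = (4 + d)*(2*P) = 2*P*(4 + d))
4041 - z(b(-2), 6) = 4041 - 2*6*(4 - 7) = 4041 - 2*6*(-3) = 4041 - 1*(-36) = 4041 + 36 = 4077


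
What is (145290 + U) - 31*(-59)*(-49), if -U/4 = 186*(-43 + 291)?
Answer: -128843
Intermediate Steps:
U = -184512 (U = -744*(-43 + 291) = -744*248 = -4*46128 = -184512)
(145290 + U) - 31*(-59)*(-49) = (145290 - 184512) - 31*(-59)*(-49) = -39222 + 1829*(-49) = -39222 - 89621 = -128843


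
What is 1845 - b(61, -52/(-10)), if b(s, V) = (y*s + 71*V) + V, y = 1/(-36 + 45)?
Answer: 65872/45 ≈ 1463.8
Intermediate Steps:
y = ⅑ (y = 1/9 = ⅑ ≈ 0.11111)
b(s, V) = 72*V + s/9 (b(s, V) = (s/9 + 71*V) + V = (71*V + s/9) + V = 72*V + s/9)
1845 - b(61, -52/(-10)) = 1845 - (72*(-52/(-10)) + (⅑)*61) = 1845 - (72*(-52*(-⅒)) + 61/9) = 1845 - (72*(26/5) + 61/9) = 1845 - (1872/5 + 61/9) = 1845 - 1*17153/45 = 1845 - 17153/45 = 65872/45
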